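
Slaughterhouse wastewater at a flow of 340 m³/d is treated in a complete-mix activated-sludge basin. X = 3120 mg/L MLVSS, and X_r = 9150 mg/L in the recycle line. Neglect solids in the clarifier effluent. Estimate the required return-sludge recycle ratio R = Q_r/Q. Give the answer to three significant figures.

Solids balance on the clarifier gives (1+R)X = R·X_r, so R = X/(X_r − X) = 3120 / (9150 − 3120) = 0.5174.

R ≈ 0.517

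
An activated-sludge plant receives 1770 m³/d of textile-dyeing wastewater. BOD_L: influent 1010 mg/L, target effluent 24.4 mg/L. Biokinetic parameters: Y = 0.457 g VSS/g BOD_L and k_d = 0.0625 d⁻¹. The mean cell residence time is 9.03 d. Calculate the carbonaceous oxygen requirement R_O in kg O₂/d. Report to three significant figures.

Correct the yield for decay: Y_obs = Y/(1 + k_d θ_c) = 0.457 / (1 + 0.0625 × 9.03) = 0.457 / 1.564 = 0.2921.
Substrate removed = Q·(S₀ − S) = 1770 m³/d × (1010 − 24.4) g/m³ = 1.74×10^6 g/d = 1745 kg/d.
Biomass synthesised: P_X = Y_obs × 1745 = 509.6 kg VSS/d.
Carbonaceous O₂ demand = substrate oxidised − cell-mass equivalent = 1745 − 1.42 × 509.6 = 1021 kg O₂/d.

R_O ≈ 1020 kg O₂/d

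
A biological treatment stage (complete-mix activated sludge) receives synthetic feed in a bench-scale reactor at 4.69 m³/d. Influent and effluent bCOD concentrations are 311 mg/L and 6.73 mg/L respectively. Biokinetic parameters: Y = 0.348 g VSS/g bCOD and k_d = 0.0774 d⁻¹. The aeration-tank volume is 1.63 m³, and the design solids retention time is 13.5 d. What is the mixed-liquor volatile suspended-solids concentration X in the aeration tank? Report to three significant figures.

X ≈ 2010 mg/L

From V·X·(1 + k_d·θ_c) = Y·Q·(S₀ − S)·θ_c: X = 0.348 × 4.69 × (311 − 6.73) × 13.5 / [1.63 × (1 + 0.0774 × 13.5)] = 2011 mg/L.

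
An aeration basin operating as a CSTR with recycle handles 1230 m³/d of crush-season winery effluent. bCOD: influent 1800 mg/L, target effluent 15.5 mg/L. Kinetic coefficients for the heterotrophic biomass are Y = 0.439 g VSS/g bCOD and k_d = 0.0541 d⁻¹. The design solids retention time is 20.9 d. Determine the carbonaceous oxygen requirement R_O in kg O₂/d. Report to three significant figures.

R_O ≈ 1550 kg O₂/d

The observed yield is Y_obs = Y/(1 + k_d·θ_c) = 0.439 / (1 + 0.0541 × 20.9) = 0.439 / 2.131 = 0.2060 g VSS per g bCOD removed.
Mass of bCOD removed per day: Q(S₀ − S) = 1230 × 1784 g/m³ = 2195 kg/d.
Net sludge production P_X = 0.2060 × 2195 = 452.2 kg VSS/d.
R_O = Q·ΔS − 1.42 P_X = 2195 − 642.2 = 1553 kg O₂/d.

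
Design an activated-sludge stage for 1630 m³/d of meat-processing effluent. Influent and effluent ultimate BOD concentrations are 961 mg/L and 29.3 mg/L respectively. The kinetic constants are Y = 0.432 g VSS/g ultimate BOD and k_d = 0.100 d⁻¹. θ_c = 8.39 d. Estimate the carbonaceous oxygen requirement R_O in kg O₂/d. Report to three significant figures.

Correct the yield for decay: Y_obs = Y/(1 + k_d θ_c) = 0.432 / (1 + 0.100 × 8.39) = 0.432 / 1.839 = 0.2349.
Substrate removed = Q·(S₀ − S) = 1630 m³/d × (961 − 29.3) g/m³ = 1.52×10^6 g/d = 1519 kg/d.
Net sludge production P_X = 0.2349 × 1519 = 356.8 kg VSS/d.
R_O = Q·(S₀ − S) − 1.42·P_X = 1519 − 1.42 × 356.8 = 1012 kg O₂/d.

R_O ≈ 1010 kg O₂/d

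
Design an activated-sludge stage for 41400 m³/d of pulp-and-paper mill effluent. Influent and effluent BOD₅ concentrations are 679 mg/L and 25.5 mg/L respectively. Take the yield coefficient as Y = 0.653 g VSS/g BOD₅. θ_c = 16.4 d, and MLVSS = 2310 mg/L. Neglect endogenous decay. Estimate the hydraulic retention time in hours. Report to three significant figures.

With k_d = 0 the design equation reduces to V = Y Q (S₀−S) θ_c / X = 0.653 × 41400 × (679 − 25.5) × 16.4 / 2310 = 125427 m³.
τ = V/Q = 125427/41400 = 3.030 d, or 72.71 h.

τ ≈ 72.7 h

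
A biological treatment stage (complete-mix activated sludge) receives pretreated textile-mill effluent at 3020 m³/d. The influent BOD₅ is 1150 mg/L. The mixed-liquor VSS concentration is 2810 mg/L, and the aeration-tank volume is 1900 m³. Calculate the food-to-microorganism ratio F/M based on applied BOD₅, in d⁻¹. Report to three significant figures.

F/M = applied load / biomass = Q·S₀/(V·X) = 3020 × 1150 / (1900 × 2810) = 0.6505 d⁻¹.

F/M ≈ 0.650 d⁻¹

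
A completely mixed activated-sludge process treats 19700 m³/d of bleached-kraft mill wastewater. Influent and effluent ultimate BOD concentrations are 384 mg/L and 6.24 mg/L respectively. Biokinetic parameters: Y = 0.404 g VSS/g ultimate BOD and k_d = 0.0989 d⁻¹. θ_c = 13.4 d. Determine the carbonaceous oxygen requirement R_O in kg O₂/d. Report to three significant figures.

Observed yield with endogenous decay: Y_obs = Y / (1 + k_d·θ_c) = 0.404 / (1 + 0.0989 × 13.4) = 0.404 / 2.325 = 0.1737 g VSS/g ultimate BOD.
Substrate removed = Q·(S₀ − S) = 19700 m³/d × (384 − 6.24) g/m³ = 7.44×10^6 g/d = 7442 kg/d.
P_X = Y_obs·Q·(S₀ − S) = 0.1737 × 7442 = 1293 kg VSS/d.
Carbonaceous O₂ demand = substrate oxidised − cell-mass equivalent = 7442 − 1.42 × 1293 = 5606 kg O₂/d.

R_O ≈ 5610 kg O₂/d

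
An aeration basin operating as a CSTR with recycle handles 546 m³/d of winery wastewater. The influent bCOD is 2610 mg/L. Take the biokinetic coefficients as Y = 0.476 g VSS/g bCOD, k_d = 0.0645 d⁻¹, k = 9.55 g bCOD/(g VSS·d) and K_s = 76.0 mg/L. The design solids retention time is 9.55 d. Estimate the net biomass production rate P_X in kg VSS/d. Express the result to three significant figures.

For a completely mixed reactor with recycle the Lawrence–McCarty relation gives S = K_s·(1 + k_d·θ_c) / [θ_c·(Y·k − k_d) − 1] = 76.0 × (1 + 0.0645 × 9.55) / [9.55 × (0.476 × 9.55 − 0.0645) − 1] = 122.8 / 41.80 = 2.938 mg/L.
Observed yield with endogenous decay: Y_obs = Y / (1 + k_d·θ_c) = 0.476 / (1 + 0.0645 × 9.55) = 0.476 / 1.616 = 0.2946 g VSS/g bCOD.
Q·(S₀ − S) = 546 × (2610 − 2.94) × 10⁻³ = 1423 kg/d removed.
Net biomass production P_X = Y_obs × Q·(S₀ − S) = 0.2946 × 1423 = 419.3 kg VSS/d.

P_X ≈ 419 kg VSS/d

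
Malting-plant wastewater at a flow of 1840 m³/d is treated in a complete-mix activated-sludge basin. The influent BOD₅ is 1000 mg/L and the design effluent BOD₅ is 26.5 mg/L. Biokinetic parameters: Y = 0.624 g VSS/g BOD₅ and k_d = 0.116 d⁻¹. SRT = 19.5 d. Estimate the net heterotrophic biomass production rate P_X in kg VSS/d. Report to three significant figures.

P_X ≈ 343 kg VSS/d

Observed yield with endogenous decay: Y_obs = Y / (1 + k_d·θ_c) = 0.624 / (1 + 0.116 × 19.5) = 0.624 / 3.262 = 0.1913 g VSS/g BOD₅.
ΔS = 1000 − 26.5 = 973.5 mg/L, so the substrate removal rate is 1840 × 973.5/1000 = 1791 kg BOD₅/d.
P_X = Y_obs · Q(S₀ − S) = 0.1913 × 1791 = 342.7 kg VSS/d.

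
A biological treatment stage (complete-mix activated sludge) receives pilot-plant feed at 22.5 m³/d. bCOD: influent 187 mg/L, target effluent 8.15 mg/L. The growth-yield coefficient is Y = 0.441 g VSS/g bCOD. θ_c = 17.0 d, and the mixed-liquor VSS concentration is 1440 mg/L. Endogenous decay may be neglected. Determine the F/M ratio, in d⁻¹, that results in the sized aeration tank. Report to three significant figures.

Biomass mass balance (decay neglected): V·X = Y·Q·(S₀ − S)·θ_c, so V = 0.441 × 22.5 × (187 − 8.15) × 17.0 / 1440 = 20.95 m³.
Food-to-microorganism ratio F/M = Q S₀ / (V X) = 22.5 × 187 / (20.95 × 1440) = 0.1395 d⁻¹.

F/M ≈ 0.139 d⁻¹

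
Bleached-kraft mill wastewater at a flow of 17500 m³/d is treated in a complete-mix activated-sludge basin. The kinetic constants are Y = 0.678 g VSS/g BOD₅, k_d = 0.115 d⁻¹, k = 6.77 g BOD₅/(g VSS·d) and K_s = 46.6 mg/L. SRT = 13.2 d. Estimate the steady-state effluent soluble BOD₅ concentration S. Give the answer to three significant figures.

From the Monod/SRT balance for a CMAS, S = K_s·(1+k_d θ_c)/[θ_c·(Y k − k_d) − 1] = 46.6 × (1 + 0.115 × 13.2) / [13.2 × (0.678 × 6.77 − 0.115) − 1] = 117.3 / 58.07 = 2.021 mg/L.

S ≈ 2.02 mg/L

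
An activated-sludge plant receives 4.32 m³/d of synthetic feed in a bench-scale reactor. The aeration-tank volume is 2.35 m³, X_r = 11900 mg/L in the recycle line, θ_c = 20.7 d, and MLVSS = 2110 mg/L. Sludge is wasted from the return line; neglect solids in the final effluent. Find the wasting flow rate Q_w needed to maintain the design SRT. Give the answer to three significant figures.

Q_w ≈ 0.0201 m³/d

θ_c = V·X/(Q_w·X_r) when wasting from the recycle, so Q_w = V·X/(θ_c·X_r) = 2.350 × 2110 / (20.7 × 11900) = 0.02013 m³/d.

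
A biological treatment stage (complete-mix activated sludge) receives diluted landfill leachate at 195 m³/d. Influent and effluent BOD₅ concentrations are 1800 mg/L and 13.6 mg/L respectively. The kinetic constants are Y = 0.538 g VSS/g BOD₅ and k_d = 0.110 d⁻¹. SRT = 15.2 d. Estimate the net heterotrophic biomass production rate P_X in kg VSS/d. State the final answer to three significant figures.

Correct the yield for decay: Y_obs = Y/(1 + k_d θ_c) = 0.538 / (1 + 0.110 × 15.2) = 0.538 / 2.672 = 0.2013.
ΔS = 1800 − 13.6 = 1786 mg/L, so the substrate removal rate is 195 × 1786/1000 = 348.3 kg BOD₅/d.
Net biomass production P_X = Y_obs × Q·(S₀ − S) = 0.2013 × 348.3 = 70.14 kg VSS/d.

P_X ≈ 70.1 kg VSS/d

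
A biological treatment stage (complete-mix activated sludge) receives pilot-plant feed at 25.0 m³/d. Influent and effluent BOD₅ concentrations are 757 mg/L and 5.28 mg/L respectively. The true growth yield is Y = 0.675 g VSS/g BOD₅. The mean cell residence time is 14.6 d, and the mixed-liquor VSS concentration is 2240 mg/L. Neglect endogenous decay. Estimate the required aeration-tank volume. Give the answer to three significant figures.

V ≈ 82.7 m³

With k_d = 0 the design equation reduces to V = Y Q (S₀−S) θ_c / X = 0.675 × 25.0 × (757 − 5.28) × 14.6 / 2240 = 82.68 m³.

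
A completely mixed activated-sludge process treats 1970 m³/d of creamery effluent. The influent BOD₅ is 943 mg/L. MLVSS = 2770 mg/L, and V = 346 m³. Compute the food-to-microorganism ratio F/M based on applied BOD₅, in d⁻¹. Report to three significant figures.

F/M = Q·S₀ / (V·X) = 1970 × 943 / (346.0 × 2770) = 1.938 g BOD₅·(g VSS·d)⁻¹.

F/M ≈ 1.94 d⁻¹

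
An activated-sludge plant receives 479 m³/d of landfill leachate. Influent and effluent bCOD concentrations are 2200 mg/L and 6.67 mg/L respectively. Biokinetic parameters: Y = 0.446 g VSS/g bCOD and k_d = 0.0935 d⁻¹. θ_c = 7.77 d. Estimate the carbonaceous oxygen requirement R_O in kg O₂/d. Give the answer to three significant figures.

The observed yield is Y_obs = Y/(1 + k_d·θ_c) = 0.446 / (1 + 0.0935 × 7.77) = 0.446 / 1.726 = 0.2583 g VSS per g bCOD removed.
Q·(S₀ − S) = 479 × (2200 − 6.67) × 10⁻³ = 1051 kg/d removed.
Biomass synthesised: P_X = Y_obs × 1051 = 271.4 kg VSS/d.
R_O = Q·ΔS − 1.42 P_X = 1051 − 385.4 = 665.2 kg O₂/d.

R_O ≈ 665 kg O₂/d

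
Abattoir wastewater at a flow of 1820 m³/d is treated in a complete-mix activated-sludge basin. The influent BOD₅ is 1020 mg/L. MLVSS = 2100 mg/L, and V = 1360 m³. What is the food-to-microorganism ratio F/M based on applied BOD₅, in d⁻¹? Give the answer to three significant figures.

Food-to-microorganism ratio F/M = Q S₀ / (V X) = 1820 × 1020 / (1360 × 2100) = 0.6500 d⁻¹.

F/M ≈ 0.650 d⁻¹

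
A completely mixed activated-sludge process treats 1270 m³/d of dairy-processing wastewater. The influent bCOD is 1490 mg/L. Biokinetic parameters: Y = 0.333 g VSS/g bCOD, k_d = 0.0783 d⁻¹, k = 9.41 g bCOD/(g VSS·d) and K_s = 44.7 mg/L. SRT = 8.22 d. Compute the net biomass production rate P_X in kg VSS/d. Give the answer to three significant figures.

P_X ≈ 383 kg VSS/d

For a completely mixed reactor with recycle the Lawrence–McCarty relation gives S = K_s·(1 + k_d·θ_c) / [θ_c·(Y·k − k_d) − 1] = 44.7 × (1 + 0.0783 × 8.22) / [8.22 × (0.333 × 9.41 − 0.0783) − 1] = 73.47 / 24.11 = 3.047 mg/L.
Correct the yield for decay: Y_obs = Y/(1 + k_d θ_c) = 0.333 / (1 + 0.0783 × 8.22) = 0.333 / 1.644 = 0.2026.
Substrate removed = Q·(S₀ − S) = 1270 m³/d × (1490 − 3.05) g/m³ = 1.89×10^6 g/d = 1888 kg/d.
So the net sludge growth is P_X = 0.2026 × 1888 = 382.6 kg VSS/d.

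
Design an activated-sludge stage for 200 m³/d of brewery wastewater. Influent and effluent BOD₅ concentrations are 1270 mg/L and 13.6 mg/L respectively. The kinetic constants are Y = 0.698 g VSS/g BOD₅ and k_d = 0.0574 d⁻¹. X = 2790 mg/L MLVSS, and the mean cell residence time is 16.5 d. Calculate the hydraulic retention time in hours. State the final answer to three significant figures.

Steady-state biomass mass balance: V·X·(1 + k_d·θ_c) = Y·Q·(S₀ − S)·θ_c, so V = 0.698 × 200 × (1270 − 13.6) × 16.5 / [2790 × (1 + 0.0574 × 16.5)] = 2.89×10^6 / 5432 = 532.7 m³.
Hydraulic retention time τ = V/Q = 532.7 / 200 = 2.664 d = 63.93 h.

τ ≈ 63.9 h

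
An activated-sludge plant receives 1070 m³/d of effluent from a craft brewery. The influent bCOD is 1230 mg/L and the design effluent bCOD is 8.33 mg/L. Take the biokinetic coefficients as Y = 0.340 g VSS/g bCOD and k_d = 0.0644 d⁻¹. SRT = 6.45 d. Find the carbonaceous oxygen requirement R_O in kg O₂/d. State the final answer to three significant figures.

Correct the yield for decay: Y_obs = Y/(1 + k_d θ_c) = 0.340 / (1 + 0.0644 × 6.45) = 0.340 / 1.415 = 0.2402.
Q·(S₀ − S) = 1070 × (1230 − 8.33) × 10⁻³ = 1307 kg/d removed.
P_X = Y_obs·Q·(S₀ − S) = 0.2402 × 1307 = 314.0 kg VSS/d.
R_O = Q·(S₀ − S) − 1.42·P_X = 1307 − 1.42 × 314.0 = 861.3 kg O₂/d.

R_O ≈ 861 kg O₂/d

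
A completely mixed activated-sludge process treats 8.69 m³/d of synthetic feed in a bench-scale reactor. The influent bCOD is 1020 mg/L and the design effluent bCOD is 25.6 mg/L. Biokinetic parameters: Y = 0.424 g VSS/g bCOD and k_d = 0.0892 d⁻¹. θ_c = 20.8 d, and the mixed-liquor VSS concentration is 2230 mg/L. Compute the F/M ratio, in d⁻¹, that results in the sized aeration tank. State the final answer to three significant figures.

Steady-state biomass mass balance: V·X·(1 + k_d·θ_c) = Y·Q·(S₀ − S)·θ_c, so V = 0.424 × 8.69 × (1020 − 25.6) × 20.8 / [2230 × (1 + 0.0892 × 20.8)] = 7.62×10^4 / 6367 = 11.97 m³.
F/M = applied load / biomass = Q·S₀/(V·X) = 8.69 × 1020 / (11.97 × 2230) = 0.3321 d⁻¹.

F/M ≈ 0.332 d⁻¹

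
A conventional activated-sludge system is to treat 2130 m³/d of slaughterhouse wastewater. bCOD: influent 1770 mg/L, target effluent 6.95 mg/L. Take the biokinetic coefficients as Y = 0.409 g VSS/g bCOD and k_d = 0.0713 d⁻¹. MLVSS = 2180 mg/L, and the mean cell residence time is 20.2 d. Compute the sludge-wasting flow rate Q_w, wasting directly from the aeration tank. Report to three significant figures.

From the SRT design equation V = Y Q (S₀−S) θ_c / [X (1 + k_d θ_c)] = 0.409 × 2130 × (1770 − 6.95) × 20.2 / [2180 × (1 + 0.0713 × 20.2)] = 3.1×10^7 / 5320 = 5832 m³.
For wasting at MLVSS concentration, Q_w = V/θ_c = 5832/20.2 = 288.7 m³/d.

Q_w ≈ 289 m³/d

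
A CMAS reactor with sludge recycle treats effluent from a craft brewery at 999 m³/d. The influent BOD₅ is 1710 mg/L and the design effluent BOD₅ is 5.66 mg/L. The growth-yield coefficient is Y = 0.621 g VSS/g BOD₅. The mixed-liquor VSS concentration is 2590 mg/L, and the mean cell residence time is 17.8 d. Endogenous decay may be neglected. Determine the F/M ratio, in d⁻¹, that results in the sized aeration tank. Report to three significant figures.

F/M ≈ 0.0908 d⁻¹

With k_d = 0 the design equation reduces to V = Y Q (S₀−S) θ_c / X = 0.621 × 999 × (1710 − 5.66) × 17.8 / 2590 = 7267 m³.
F/M = applied load / biomass = Q·S₀/(V·X) = 999 × 1710 / (7267 × 2590) = 0.09077 d⁻¹.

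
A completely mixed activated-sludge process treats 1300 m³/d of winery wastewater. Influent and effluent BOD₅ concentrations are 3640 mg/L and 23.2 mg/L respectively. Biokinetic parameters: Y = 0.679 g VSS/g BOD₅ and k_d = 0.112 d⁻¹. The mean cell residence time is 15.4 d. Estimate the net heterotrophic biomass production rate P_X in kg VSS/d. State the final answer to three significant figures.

P_X ≈ 1170 kg VSS/d

The observed yield is Y_obs = Y/(1 + k_d·θ_c) = 0.679 / (1 + 0.112 × 15.4) = 0.679 / 2.725 = 0.2492 g VSS per g BOD₅ removed.
Mass of BOD₅ removed per day: Q(S₀ − S) = 1300 × 3617 g/m³ = 4702 kg/d.
Biomass produced: P_X = Y_obs·Q·ΔS = 0.2492 × 4702 ≈ 1172 kg VSS/d.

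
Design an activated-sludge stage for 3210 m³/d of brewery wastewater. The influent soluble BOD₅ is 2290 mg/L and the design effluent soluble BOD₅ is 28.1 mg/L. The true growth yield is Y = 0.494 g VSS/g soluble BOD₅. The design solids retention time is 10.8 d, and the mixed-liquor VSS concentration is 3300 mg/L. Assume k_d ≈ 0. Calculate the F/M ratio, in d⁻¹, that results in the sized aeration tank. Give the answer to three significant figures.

Biomass mass balance (decay neglected): V·X = Y·Q·(S₀ − S)·θ_c, so V = 0.494 × 3210 × (2290 − 28.1) × 10.8 / 3300 = 11739 m³.
F/M = applied load / biomass = Q·S₀/(V·X) = 3210 × 2290 / (11739 × 3300) = 0.1898 d⁻¹.

F/M ≈ 0.190 d⁻¹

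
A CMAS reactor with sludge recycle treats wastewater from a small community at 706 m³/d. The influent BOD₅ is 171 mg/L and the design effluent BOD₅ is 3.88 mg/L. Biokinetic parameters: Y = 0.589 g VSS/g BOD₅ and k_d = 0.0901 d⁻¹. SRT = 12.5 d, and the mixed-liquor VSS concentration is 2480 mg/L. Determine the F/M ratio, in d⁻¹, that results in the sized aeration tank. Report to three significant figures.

Steady-state biomass mass balance: V·X·(1 + k_d·θ_c) = Y·Q·(S₀ − S)·θ_c, so V = 0.589 × 706 × (171 − 3.88) × 12.5 / [2480 × (1 + 0.0901 × 12.5)] = 8.69×10^5 / 5273 = 164.7 m³.
F/M = Q·S₀ / (V·X) = 706 × 171 / (164.7 × 2480) = 0.2955 g BOD₅·(g VSS·d)⁻¹.

F/M ≈ 0.295 d⁻¹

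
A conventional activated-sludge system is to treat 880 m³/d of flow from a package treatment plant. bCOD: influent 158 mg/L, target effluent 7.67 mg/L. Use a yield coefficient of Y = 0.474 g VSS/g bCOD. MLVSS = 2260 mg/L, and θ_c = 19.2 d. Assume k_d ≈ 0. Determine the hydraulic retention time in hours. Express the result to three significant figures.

With k_d = 0 the design equation reduces to V = Y Q (S₀−S) θ_c / X = 0.474 × 880 × (158 − 7.67) × 19.2 / 2260 = 532.7 m³.
Hydraulic retention time τ = V/Q = 532.7 / 880 = 0.6054 d = 14.53 h.

τ ≈ 14.5 h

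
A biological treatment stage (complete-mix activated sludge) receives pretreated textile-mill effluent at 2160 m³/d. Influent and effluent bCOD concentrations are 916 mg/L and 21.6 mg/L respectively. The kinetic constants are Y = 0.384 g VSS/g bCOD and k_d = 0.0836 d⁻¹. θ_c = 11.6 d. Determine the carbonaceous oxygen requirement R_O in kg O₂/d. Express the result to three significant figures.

R_O ≈ 1400 kg O₂/d

Observed yield with endogenous decay: Y_obs = Y / (1 + k_d·θ_c) = 0.384 / (1 + 0.0836 × 11.6) = 0.384 / 1.970 = 0.1949 g VSS/g bCOD.
Q·(S₀ − S) = 2160 × (916 − 21.6) × 10⁻³ = 1932 kg/d removed.
P_X = Y_obs·Q·(S₀ − S) = 0.1949 × 1932 = 376.6 kg VSS/d.
R_O = Q·(S₀ − S) − 1.42·P_X = 1932 − 1.42 × 376.6 = 1397 kg O₂/d.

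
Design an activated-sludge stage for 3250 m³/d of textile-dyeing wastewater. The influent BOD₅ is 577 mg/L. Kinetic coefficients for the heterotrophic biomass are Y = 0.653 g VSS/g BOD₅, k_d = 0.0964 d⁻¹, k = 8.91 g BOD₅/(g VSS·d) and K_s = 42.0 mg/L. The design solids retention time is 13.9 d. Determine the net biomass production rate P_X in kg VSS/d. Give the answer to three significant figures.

P_X ≈ 522 kg VSS/d

For a completely mixed reactor with recycle the Lawrence–McCarty relation gives S = K_s·(1 + k_d·θ_c) / [θ_c·(Y·k − k_d) − 1] = 42.0 × (1 + 0.0964 × 13.9) / [13.9 × (0.653 × 8.91 − 0.0964) − 1] = 98.28 / 78.53 = 1.251 mg/L.
Correct the yield for decay: Y_obs = Y/(1 + k_d θ_c) = 0.653 / (1 + 0.0964 × 13.9) = 0.653 / 2.340 = 0.2791.
Q·(S₀ − S) = 3250 × (577 − 1.25) × 10⁻³ = 1871 kg/d removed.
P_X = Y_obs · Q(S₀ − S) = 0.2791 × 1871 = 522.2 kg VSS/d.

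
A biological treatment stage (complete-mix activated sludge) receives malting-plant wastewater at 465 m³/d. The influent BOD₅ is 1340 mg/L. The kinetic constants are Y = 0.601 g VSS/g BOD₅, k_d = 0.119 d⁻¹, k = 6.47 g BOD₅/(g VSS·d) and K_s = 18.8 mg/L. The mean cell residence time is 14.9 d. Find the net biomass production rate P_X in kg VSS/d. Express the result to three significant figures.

P_X ≈ 135 kg VSS/d

For a completely mixed reactor with recycle the Lawrence–McCarty relation gives S = K_s·(1 + k_d·θ_c) / [θ_c·(Y·k − k_d) − 1] = 18.8 × (1 + 0.119 × 14.9) / [14.9 × (0.601 × 6.47 − 0.119) − 1] = 52.13 / 55.17 = 0.9451 mg/L.
Observed yield with endogenous decay: Y_obs = Y / (1 + k_d·θ_c) = 0.601 / (1 + 0.119 × 14.9) = 0.601 / 2.773 = 0.2167 g VSS/g BOD₅.
Substrate removed = Q·(S₀ − S) = 465 m³/d × (1340 − 0.945) g/m³ = 6.23×10^5 g/d = 622.7 kg/d.
Net biomass production P_X = Y_obs × Q·(S₀ − S) = 0.2167 × 622.7 = 134.9 kg VSS/d.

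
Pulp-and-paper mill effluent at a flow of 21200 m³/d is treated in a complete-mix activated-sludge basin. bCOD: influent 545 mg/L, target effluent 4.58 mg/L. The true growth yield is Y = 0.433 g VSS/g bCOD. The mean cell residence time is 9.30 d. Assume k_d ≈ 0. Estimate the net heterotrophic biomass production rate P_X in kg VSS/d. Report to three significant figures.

P_X ≈ 4960 kg VSS/d

No decay correction is needed, so Y_obs = Y = 0.433.
Mass of bCOD removed per day: Q(S₀ − S) = 21200 × 540.4 g/m³ = 11457 kg/d.
Net biomass production P_X = Y_obs × Q·(S₀ − S) = 0.4330 × 11457 = 4961 kg VSS/d.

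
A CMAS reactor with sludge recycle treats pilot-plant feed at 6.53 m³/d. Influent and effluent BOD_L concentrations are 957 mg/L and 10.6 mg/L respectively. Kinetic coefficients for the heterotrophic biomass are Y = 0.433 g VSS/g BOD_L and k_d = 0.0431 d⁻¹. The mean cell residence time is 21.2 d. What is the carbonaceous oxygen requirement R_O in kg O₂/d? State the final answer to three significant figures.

R_O ≈ 4.19 kg O₂/d

The observed yield is Y_obs = Y/(1 + k_d·θ_c) = 0.433 / (1 + 0.0431 × 21.2) = 0.433 / 1.914 = 0.2263 g VSS per g BOD_L removed.
Q·(S₀ − S) = 6.53 × (957 − 10.6) × 10⁻³ = 6.180 kg/d removed.
Biomass synthesised: P_X = Y_obs × 6.180 = 1.398 kg VSS/d.
Carbonaceous O₂ demand = substrate oxidised − cell-mass equivalent = 6.180 − 1.42 × 1.398 = 4.194 kg O₂/d.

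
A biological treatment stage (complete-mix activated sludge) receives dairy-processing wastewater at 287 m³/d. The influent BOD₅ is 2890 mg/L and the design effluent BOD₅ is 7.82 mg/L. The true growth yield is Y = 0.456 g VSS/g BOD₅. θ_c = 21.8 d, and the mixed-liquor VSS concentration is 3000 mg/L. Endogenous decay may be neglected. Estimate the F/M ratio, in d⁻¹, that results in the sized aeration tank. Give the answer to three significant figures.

F/M ≈ 0.101 d⁻¹

Biomass mass balance (decay neglected): V·X = Y·Q·(S₀ − S)·θ_c, so V = 0.456 × 287 × (2890 − 7.82) × 21.8 / 3000 = 2741 m³.
Food-to-microorganism ratio F/M = Q S₀ / (V X) = 287 × 2890 / (2741 × 3000) = 0.1009 d⁻¹.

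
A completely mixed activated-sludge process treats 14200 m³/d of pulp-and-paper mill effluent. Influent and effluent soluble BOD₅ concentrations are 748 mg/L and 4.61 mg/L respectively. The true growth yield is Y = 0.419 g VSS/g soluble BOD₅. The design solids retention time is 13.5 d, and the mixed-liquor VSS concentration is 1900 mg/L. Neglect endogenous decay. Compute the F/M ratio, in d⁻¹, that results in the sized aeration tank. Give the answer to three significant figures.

F/M ≈ 0.178 d⁻¹

With k_d = 0 the design equation reduces to V = Y Q (S₀−S) θ_c / X = 0.419 × 14200 × (748 − 4.61) × 13.5 / 1900 = 31427 m³.
Food-to-microorganism ratio F/M = Q S₀ / (V X) = 14200 × 748 / (31427 × 1900) = 0.1779 d⁻¹.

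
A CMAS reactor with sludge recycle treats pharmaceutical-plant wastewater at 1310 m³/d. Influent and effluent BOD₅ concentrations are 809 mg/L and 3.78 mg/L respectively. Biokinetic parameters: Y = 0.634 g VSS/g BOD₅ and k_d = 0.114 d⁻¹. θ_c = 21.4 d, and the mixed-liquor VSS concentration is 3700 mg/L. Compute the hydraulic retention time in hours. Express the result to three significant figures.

τ ≈ 20.6 h

Steady-state biomass mass balance: V·X·(1 + k_d·θ_c) = Y·Q·(S₀ − S)·θ_c, so V = 0.634 × 1310 × (809 − 3.78) × 21.4 / [3700 × (1 + 0.114 × 21.4)] = 1.43×10^7 / 12727 = 1125 m³.
HRT = V/Q = 1125 m³ / 1310 m³·d⁻¹ = 0.8584 d × 24 = 20.60 h.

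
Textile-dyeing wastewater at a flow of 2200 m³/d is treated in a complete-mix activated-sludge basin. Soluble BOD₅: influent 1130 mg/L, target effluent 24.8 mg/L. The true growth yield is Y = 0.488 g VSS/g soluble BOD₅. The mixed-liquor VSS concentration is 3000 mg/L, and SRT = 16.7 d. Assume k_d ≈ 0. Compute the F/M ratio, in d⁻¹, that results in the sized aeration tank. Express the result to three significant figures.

F/M ≈ 0.125 d⁻¹

V·X = Y·Q·ΔS·θ_c gives V = 0.488 × 2200 × (1130 − 24.8) × 16.7 / 3000 = 6605 m³.
Food-to-microorganism ratio F/M = Q S₀ / (V X) = 2200 × 1130 / (6605 × 3000) = 0.1255 d⁻¹.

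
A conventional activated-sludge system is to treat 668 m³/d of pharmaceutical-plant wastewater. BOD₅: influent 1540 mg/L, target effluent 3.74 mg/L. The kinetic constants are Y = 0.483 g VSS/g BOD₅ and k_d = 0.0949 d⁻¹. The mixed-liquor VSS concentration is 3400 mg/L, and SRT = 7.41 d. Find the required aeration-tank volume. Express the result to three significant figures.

Rearranging the biomass balance for a CMAS with decay, V = Y·Q·ΔS·θ_c / [X·(1+k_d θ_c)] = 0.483 × 668 × (1540 − 3.74) × 7.41 / [3400 × (1 + 0.0949 × 7.41)] = 3.67×10^6 / 5791 = 634.2 m³.

V ≈ 634 m³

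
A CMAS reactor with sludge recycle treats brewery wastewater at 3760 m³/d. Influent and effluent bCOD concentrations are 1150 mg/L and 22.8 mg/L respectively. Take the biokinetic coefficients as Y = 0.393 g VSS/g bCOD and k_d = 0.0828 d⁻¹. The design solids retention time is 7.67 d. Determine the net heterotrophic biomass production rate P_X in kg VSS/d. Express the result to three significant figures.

Observed yield with endogenous decay: Y_obs = Y / (1 + k_d·θ_c) = 0.393 / (1 + 0.0828 × 7.67) = 0.393 / 1.635 = 0.2404 g VSS/g bCOD.
Substrate removed = Q·(S₀ − S) = 3760 m³/d × (1150 − 22.8) g/m³ = 4.24×10^6 g/d = 4238 kg/d.
So the net sludge growth is P_X = 0.2404 × 4238 = 1019 kg VSS/d.

P_X ≈ 1020 kg VSS/d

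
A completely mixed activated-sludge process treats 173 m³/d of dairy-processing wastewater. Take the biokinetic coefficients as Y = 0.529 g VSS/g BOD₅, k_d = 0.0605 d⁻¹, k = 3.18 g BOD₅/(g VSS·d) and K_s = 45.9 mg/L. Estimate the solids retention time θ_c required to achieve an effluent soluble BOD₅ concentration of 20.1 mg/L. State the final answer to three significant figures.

Specific growth rate at S = 20.1 mg/L: μ = YkS/(K_s+S) = 0.529·3.18·20.1/(45.9+20.1) = 0.5123 d⁻¹.
θ_c = 1/(μ − k_d) = 1/(0.5123 − 0.0605) = 1/0.4518 = 2.213 d.

θ_c ≈ 2.21 d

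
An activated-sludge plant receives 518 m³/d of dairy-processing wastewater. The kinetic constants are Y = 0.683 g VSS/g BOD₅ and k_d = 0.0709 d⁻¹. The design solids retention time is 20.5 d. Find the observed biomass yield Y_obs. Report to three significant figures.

Y_obs ≈ 0.278 g VSS/g BOD₅

Correct the yield for decay: Y_obs = Y/(1 + k_d θ_c) = 0.683 / (1 + 0.0709 × 20.5) = 0.683 / 2.453 = 0.2784.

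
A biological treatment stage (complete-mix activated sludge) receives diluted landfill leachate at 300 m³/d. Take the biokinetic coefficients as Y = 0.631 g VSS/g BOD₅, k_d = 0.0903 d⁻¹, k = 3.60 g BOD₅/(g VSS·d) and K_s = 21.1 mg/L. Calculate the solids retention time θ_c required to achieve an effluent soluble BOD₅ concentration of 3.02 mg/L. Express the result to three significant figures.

At the target effluent, Y k S/(K_s+S) = 0.631×3.60×3.02/24.12 = 0.2844 d⁻¹.
1/θ_c = 0.2844 − 0.0903 = 0.1941 d⁻¹, so θ_c = 5.151 d.

θ_c ≈ 5.15 d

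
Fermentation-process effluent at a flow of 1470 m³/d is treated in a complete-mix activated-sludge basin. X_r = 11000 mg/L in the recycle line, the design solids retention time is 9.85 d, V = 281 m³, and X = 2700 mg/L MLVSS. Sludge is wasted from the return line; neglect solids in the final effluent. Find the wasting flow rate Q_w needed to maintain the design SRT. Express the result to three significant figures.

Wasting from the return line (neglecting effluent solids): Q_w = V·X / (θ_c·X_r) = 281.0 × 2700 / (9.85 × 11000) = 7.002 m³/d.

Q_w ≈ 7.00 m³/d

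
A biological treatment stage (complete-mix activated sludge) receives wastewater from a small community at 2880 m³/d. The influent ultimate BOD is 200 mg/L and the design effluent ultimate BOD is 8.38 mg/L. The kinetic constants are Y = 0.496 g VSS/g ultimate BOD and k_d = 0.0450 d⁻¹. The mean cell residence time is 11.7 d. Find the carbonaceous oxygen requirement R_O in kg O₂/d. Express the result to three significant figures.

R_O ≈ 297 kg O₂/d

Y_obs = Y / (1 + k_d θ_c) = 0.496 / (1 + 0.0450 × 11.7) = 0.496 / 1.526 = 0.3249.
Mass of ultimate BOD removed per day: Q(S₀ − S) = 2880 × 191.6 g/m³ = 551.9 kg/d.
Biomass synthesised: P_X = Y_obs × 551.9 = 179.3 kg VSS/d.
Carbonaceous O₂ demand = substrate oxidised − cell-mass equivalent = 551.9 − 1.42 × 179.3 = 297.2 kg O₂/d.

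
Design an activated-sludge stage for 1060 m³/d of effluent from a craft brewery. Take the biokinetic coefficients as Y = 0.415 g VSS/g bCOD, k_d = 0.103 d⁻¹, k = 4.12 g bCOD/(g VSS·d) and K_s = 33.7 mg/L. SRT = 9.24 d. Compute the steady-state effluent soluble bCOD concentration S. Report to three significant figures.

From the Monod/SRT balance for a CMAS, S = K_s·(1+k_d θ_c)/[θ_c·(Y k − k_d) − 1] = 33.7 × (1 + 0.103 × 9.24) / [9.24 × (0.415 × 4.12 − 0.103) − 1] = 65.77 / 13.85 = 4.750 mg/L.

S ≈ 4.75 mg/L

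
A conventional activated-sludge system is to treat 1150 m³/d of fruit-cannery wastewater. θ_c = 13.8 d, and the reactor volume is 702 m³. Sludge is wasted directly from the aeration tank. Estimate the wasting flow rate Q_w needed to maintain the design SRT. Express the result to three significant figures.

Q_w ≈ 50.9 m³/d

For wasting at MLVSS concentration, Q_w = V/θ_c = 702.0/13.8 = 50.87 m³/d.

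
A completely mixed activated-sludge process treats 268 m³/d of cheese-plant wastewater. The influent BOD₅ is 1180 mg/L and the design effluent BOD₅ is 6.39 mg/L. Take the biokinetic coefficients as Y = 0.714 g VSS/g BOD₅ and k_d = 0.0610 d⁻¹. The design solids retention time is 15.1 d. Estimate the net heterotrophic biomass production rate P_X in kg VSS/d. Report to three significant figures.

P_X ≈ 117 kg VSS/d

The observed yield is Y_obs = Y/(1 + k_d·θ_c) = 0.714 / (1 + 0.0610 × 15.1) = 0.714 / 1.921 = 0.3717 g VSS per g BOD₅ removed.
Mass of BOD₅ removed per day: Q(S₀ − S) = 268 × 1174 g/m³ = 314.5 kg/d.
Net biomass production P_X = Y_obs × Q·(S₀ − S) = 0.3717 × 314.5 = 116.9 kg VSS/d.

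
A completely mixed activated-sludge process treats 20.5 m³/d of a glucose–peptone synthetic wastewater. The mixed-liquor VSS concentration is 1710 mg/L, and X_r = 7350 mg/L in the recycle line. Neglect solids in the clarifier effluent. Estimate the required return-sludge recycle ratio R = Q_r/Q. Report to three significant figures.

R ≈ 0.303

Mass balance around the secondary clarifier (neglecting effluent solids): R = X / (X_r − X) = 1710 / (7350 − 1710) = 0.3032.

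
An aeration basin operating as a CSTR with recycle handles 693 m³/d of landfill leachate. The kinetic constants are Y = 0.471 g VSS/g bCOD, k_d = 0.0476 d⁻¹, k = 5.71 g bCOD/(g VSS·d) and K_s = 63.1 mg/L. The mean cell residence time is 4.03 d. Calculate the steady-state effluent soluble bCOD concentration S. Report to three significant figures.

For a completely mixed reactor with recycle the Lawrence–McCarty relation gives S = K_s·(1 + k_d·θ_c) / [θ_c·(Y·k − k_d) − 1] = 63.1 × (1 + 0.0476 × 4.03) / [4.03 × (0.471 × 5.71 − 0.0476) − 1] = 75.20 / 9.646 = 7.796 mg/L.

S ≈ 7.80 mg/L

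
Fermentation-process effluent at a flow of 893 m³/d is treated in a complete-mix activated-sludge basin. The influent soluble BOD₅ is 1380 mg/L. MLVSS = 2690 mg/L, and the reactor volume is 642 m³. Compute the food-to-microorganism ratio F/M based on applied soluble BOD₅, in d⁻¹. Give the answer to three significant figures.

F/M ≈ 0.714 d⁻¹

F/M = applied load / biomass = Q·S₀/(V·X) = 893 × 1380 / (642.0 × 2690) = 0.7136 d⁻¹.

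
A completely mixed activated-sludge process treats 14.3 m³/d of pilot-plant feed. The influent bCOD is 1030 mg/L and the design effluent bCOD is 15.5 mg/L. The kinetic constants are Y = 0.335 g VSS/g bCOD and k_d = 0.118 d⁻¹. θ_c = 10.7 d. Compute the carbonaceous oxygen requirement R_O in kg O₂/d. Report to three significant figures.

R_O ≈ 11.5 kg O₂/d

Observed yield with endogenous decay: Y_obs = Y / (1 + k_d·θ_c) = 0.335 / (1 + 0.118 × 10.7) = 0.335 / 2.263 = 0.1481 g VSS/g bCOD.
Substrate removed = Q·(S₀ − S) = 14.3 m³/d × (1030 − 15.5) g/m³ = 1.45×10^4 g/d = 14.51 kg/d.
P_X = Y_obs·Q·(S₀ − S) = 0.1481 × 14.51 = 2.148 kg VSS/d.
R_O = Q·(S₀ − S) − 1.42·P_X = 14.51 − 1.42 × 2.148 = 11.46 kg O₂/d.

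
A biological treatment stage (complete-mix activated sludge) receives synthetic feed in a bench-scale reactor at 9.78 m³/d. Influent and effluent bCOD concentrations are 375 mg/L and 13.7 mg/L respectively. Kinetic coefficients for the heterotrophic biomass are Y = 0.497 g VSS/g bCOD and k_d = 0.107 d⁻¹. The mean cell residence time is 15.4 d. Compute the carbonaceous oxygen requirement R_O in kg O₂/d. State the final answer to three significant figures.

Correct the yield for decay: Y_obs = Y/(1 + k_d θ_c) = 0.497 / (1 + 0.107 × 15.4) = 0.497 / 2.648 = 0.1877.
Mass of bCOD removed per day: Q(S₀ − S) = 9.78 × 361.3 g/m³ = 3.534 kg/d.
P_X = Y_obs·Q·(S₀ − S) = 0.1877 × 3.534 = 0.6633 kg VSS/d.
R_O = Q·(S₀ − S) − 1.42·P_X = 3.534 − 1.42 × 0.6633 = 2.592 kg O₂/d.

R_O ≈ 2.59 kg O₂/d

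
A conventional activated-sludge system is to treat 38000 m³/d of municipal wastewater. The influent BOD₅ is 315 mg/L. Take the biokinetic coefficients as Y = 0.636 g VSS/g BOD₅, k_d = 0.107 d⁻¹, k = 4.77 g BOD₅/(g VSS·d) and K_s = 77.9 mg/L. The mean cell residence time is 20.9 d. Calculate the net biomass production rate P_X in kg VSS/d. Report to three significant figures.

P_X ≈ 2320 kg VSS/d

Effluent substrate depends only on kinetics and SRT: S = K_s(1 + k_d θ_c) / [θ_c(Yk − k_d) − 1] = 77.9 × (1 + 0.107 × 20.9) / [20.9 × (0.636 × 4.77 − 0.107) − 1] = 252.1 / 60.17 = 4.190 mg/L.
Y_obs = Y / (1 + k_d θ_c) = 0.636 / (1 + 0.107 × 20.9) = 0.636 / 3.236 = 0.1965.
Q·(S₀ − S) = 38000 × (315 − 4.19) × 10⁻³ = 11811 kg/d removed.
Biomass produced: P_X = Y_obs·Q·ΔS = 0.1965 × 11811 ≈ 2321 kg VSS/d.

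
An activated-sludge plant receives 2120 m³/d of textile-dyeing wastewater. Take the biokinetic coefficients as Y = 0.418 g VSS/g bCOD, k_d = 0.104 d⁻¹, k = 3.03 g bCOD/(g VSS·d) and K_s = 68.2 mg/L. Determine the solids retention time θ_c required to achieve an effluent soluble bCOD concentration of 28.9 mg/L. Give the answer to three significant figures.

θ_c ≈ 3.66 d

At the target effluent, Y k S/(K_s+S) = 0.418×3.03×28.9/97.10 = 0.3770 d⁻¹.
Then 1/θ_c = μ − k_d = 0.3770 − 0.104 = 0.2730 d⁻¹, giving θ_c = 3.664 d.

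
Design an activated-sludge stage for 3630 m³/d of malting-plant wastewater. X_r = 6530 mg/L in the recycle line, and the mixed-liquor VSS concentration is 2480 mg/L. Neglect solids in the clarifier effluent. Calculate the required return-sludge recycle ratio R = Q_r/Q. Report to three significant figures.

R ≈ 0.612

Solids balance on the clarifier gives (1+R)X = R·X_r, so R = X/(X_r − X) = 2480 / (6530 − 2480) = 0.6123.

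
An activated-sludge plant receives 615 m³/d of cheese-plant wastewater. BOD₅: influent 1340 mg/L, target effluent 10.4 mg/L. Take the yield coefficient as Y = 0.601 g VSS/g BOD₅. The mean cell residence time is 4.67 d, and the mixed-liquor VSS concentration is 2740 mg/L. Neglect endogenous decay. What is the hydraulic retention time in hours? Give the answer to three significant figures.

V·X = Y·Q·ΔS·θ_c gives V = 0.601 × 615 × (1340 − 10.4) × 4.67 / 2740 = 837.6 m³.
τ = V/Q = 837.6/615 = 1.362 d, or 32.69 h.

τ ≈ 32.7 h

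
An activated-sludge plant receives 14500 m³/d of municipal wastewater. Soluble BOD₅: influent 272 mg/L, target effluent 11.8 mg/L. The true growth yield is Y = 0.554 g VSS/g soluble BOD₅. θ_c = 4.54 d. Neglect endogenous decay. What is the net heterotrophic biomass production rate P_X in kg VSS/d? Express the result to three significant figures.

P_X ≈ 2090 kg VSS/d

No decay correction is needed, so Y_obs = Y = 0.554.
Q·(S₀ − S) = 14500 × (272 − 11.8) × 10⁻³ = 3773 kg/d removed.
P_X = Y_obs · Q(S₀ − S) = 0.5540 × 3773 = 2090 kg VSS/d.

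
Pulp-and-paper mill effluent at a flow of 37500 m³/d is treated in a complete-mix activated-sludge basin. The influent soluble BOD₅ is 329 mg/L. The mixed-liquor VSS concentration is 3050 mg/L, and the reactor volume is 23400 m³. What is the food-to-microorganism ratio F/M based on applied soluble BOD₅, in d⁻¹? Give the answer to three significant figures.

F/M ≈ 0.173 d⁻¹

F/M = applied load / biomass = Q·S₀/(V·X) = 37500 × 329 / (23400 × 3050) = 0.1729 d⁻¹.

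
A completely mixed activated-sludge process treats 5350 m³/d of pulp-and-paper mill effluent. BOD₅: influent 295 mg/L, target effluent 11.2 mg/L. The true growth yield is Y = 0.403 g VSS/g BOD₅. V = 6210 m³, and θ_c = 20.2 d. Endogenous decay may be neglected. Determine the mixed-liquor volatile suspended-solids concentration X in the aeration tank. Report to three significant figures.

X ≈ 1990 mg/L

From V·X = Y·Q·(S₀ − S)·θ_c (decay neglected): X = 0.403 × 5350 × (295 − 11.2) × 20.2 / 6210 = 1990 mg/L.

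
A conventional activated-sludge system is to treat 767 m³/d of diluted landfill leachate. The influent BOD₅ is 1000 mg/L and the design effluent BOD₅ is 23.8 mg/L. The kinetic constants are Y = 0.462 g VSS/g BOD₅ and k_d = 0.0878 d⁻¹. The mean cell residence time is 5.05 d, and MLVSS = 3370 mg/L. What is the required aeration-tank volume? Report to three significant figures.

V ≈ 359 m³

Rearranging the biomass balance for a CMAS with decay, V = Y·Q·ΔS·θ_c / [X·(1+k_d θ_c)] = 0.462 × 767 × (1000 − 23.8) × 5.05 / [3370 × (1 + 0.0878 × 5.05)] = 1.75×10^6 / 4864 = 359.1 m³.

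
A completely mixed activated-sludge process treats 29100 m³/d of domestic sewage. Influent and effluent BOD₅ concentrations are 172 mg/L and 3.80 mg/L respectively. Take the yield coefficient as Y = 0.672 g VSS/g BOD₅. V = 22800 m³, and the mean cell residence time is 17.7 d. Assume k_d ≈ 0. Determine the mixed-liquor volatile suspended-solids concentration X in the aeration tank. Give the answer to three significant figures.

X ≈ 2550 mg/L

From V·X = Y·Q·(S₀ − S)·θ_c (decay neglected): X = 0.672 × 29100 × (172 − 3.80) × 17.7 / 22800 = 2553 mg/L.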